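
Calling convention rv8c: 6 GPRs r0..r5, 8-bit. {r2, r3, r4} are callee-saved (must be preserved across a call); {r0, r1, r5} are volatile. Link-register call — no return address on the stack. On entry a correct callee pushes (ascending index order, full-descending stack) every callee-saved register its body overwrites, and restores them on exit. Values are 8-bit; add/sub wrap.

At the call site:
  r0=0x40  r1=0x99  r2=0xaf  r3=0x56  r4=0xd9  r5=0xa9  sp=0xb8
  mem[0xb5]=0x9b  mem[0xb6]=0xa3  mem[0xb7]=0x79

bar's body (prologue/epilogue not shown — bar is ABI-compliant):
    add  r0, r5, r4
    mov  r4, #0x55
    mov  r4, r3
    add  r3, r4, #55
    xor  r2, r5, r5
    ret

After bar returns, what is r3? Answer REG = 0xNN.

prologue: push r2 -> mem[0xb7]=0xaf, sp=0xb7
prologue: push r3 -> mem[0xb6]=0x56, sp=0xb6
prologue: push r4 -> mem[0xb5]=0xd9, sp=0xb5
body[0] add  r0, r5, r4 -> r0=0x82
body[1] mov  r4, #0x55 -> r4=0x55
body[2] mov  r4, r3 -> r4=0x56
body[3] add  r3, r4, #55 -> r3=0x8d
body[4] xor  r2, r5, r5 -> r2=0x00
epilogue: pop r4=0xd9, sp=0xb6
epilogue: pop r3=0x56, sp=0xb7
epilogue: pop r2=0xaf, sp=0xb8
r3 is callee-saved -> restored

REG = 0x56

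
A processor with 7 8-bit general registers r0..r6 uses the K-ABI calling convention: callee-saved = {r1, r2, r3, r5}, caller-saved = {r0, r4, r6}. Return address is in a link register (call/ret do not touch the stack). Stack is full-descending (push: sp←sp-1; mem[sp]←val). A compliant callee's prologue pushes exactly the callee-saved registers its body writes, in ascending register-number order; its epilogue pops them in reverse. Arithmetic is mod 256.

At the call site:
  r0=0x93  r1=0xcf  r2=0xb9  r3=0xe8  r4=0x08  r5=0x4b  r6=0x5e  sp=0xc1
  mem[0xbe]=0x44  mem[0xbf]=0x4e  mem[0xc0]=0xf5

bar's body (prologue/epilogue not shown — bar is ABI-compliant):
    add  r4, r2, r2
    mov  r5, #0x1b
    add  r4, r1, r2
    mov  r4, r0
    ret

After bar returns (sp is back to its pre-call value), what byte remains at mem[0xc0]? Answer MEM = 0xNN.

prologue: push r5 -> mem[0xc0]=0x4b, sp=0xc0
body[0] add  r4, r2, r2 -> r4=0x72
body[1] mov  r5, #0x1b -> r5=0x1b
body[2] add  r4, r1, r2 -> r4=0x88
body[3] mov  r4, r0 -> r4=0x93
epilogue: pop r5=0x4b, sp=0xc1
prologue pushed ['r5'] at ['0xc0']

MEM = 0x4b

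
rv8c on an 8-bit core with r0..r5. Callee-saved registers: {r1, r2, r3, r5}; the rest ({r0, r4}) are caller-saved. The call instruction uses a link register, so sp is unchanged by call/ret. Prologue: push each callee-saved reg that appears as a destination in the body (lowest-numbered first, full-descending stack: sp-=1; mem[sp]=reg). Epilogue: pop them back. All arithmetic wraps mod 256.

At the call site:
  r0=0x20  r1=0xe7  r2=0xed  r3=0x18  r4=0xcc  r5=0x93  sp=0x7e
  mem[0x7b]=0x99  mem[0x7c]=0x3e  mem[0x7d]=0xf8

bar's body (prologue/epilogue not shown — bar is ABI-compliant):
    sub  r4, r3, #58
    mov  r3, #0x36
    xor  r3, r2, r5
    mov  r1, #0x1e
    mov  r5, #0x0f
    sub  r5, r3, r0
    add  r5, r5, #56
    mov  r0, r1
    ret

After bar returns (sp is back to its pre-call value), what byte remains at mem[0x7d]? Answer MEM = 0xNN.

prologue: push r1 → mem[0x7d]=0xe7, sp=0x7d
prologue: push r3 → mem[0x7c]=0x18, sp=0x7c
prologue: push r5 → mem[0x7b]=0x93, sp=0x7b
body[0] sub  r4, r3, #58 → r4=0xde
body[1] mov  r3, #0x36 → r3=0x36
body[2] xor  r3, r2, r5 → r3=0x7e
body[3] mov  r1, #0x1e → r1=0x1e
body[4] mov  r5, #0x0f → r5=0x0f
body[5] sub  r5, r3, r0 → r5=0x5e
body[6] add  r5, r5, #56 → r5=0x96
body[7] mov  r0, r1 → r0=0x1e
epilogue: pop r5=0x93, sp=0x7c
epilogue: pop r3=0x18, sp=0x7d
epilogue: pop r1=0xe7, sp=0x7e
prologue pushed ['r1', 'r3', 'r5'] at ['0x7d', '0x7c', '0x7b']

MEM = 0xe7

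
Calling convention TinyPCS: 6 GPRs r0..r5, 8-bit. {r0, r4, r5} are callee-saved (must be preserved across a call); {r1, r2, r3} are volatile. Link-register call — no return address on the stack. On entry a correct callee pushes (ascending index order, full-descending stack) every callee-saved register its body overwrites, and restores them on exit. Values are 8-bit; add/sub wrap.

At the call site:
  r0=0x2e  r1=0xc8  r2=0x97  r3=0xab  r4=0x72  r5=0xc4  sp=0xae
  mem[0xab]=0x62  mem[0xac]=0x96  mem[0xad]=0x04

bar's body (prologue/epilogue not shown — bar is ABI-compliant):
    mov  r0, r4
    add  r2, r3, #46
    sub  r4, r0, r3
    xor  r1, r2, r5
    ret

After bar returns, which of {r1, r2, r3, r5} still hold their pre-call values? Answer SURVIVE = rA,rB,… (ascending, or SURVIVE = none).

prologue: push r0 -> mem[0xad]=0x2e, sp=0xad
prologue: push r4 -> mem[0xac]=0x72, sp=0xac
body[0] mov  r0, r4 -> r0=0x72
body[1] add  r2, r3, #46 -> r2=0xd9
body[2] sub  r4, r0, r3 -> r4=0xc7
body[3] xor  r1, r2, r5 -> r1=0x1d
epilogue: pop r4=0x72, sp=0xad
epilogue: pop r0=0x2e, sp=0xae
r1: caller-saved, written=True
r2: caller-saved, written=True
r3: caller-saved, written=False
r5: callee-saved, written=False

SURVIVE = r3,r5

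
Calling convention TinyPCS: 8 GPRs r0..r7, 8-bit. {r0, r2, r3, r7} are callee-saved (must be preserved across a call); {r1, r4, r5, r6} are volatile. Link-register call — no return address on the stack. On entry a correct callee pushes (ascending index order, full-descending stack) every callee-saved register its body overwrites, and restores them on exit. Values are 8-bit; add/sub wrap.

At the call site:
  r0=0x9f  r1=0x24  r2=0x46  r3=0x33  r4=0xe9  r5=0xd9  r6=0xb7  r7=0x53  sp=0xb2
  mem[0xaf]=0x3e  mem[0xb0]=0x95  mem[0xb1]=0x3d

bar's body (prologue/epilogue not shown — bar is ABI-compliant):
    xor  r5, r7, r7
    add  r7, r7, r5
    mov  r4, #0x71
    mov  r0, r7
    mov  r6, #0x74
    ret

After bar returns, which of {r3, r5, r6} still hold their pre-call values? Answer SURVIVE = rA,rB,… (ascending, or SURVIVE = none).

prologue: push r0 -> mem[0xb1]=0x9f, sp=0xb1
prologue: push r7 -> mem[0xb0]=0x53, sp=0xb0
body[0] xor  r5, r7, r7 -> r5=0x00
body[1] add  r7, r7, r5 -> r7=0x53
body[2] mov  r4, #0x71 -> r4=0x71
body[3] mov  r0, r7 -> r0=0x53
body[4] mov  r6, #0x74 -> r6=0x74
epilogue: pop r7=0x53, sp=0xb1
epilogue: pop r0=0x9f, sp=0xb2
r3: callee-saved, written=False
r5: caller-saved, written=True
r6: caller-saved, written=True

SURVIVE = r3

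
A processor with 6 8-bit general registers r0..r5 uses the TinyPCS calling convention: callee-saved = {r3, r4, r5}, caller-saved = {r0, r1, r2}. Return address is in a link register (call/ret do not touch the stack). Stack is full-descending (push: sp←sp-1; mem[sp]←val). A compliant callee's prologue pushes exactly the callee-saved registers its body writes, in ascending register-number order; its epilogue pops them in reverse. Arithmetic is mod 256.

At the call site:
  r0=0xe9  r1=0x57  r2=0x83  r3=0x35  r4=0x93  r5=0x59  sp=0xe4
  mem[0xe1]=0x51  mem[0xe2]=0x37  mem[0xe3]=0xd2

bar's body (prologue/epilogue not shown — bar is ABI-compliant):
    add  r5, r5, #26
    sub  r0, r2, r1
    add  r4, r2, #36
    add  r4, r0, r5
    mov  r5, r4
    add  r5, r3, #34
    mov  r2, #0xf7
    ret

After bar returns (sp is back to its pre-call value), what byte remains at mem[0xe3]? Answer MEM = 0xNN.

MEM = 0x93

prologue: push r4 -> mem[0xe3]=0x93, sp=0xe3
prologue: push r5 -> mem[0xe2]=0x59, sp=0xe2
body[0] add  r5, r5, #26 -> r5=0x73
body[1] sub  r0, r2, r1 -> r0=0x2c
body[2] add  r4, r2, #36 -> r4=0xa7
body[3] add  r4, r0, r5 -> r4=0x9f
body[4] mov  r5, r4 -> r5=0x9f
body[5] add  r5, r3, #34 -> r5=0x57
body[6] mov  r2, #0xf7 -> r2=0xf7
epilogue: pop r5=0x59, sp=0xe3
epilogue: pop r4=0x93, sp=0xe4
prologue pushed ['r4', 'r5'] at ['0xe3', '0xe2']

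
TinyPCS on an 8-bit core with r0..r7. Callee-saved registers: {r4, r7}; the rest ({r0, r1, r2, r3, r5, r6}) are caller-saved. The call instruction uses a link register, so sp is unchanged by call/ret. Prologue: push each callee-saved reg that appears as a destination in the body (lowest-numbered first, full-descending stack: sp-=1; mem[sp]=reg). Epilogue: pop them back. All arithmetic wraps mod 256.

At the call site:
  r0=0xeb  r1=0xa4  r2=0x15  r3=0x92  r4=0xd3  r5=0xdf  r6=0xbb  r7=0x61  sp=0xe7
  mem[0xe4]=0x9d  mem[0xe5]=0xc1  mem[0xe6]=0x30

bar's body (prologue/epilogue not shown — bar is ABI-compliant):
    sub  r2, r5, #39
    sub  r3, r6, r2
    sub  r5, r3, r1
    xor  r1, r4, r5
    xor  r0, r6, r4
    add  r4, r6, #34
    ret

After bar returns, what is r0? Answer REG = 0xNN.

prologue: push r4 → mem[0xe6]=0xd3, sp=0xe6
body[0] sub  r2, r5, #39 → r2=0xb8
body[1] sub  r3, r6, r2 → r3=0x03
body[2] sub  r5, r3, r1 → r5=0x5f
body[3] xor  r1, r4, r5 → r1=0x8c
body[4] xor  r0, r6, r4 → r0=0x68
body[5] add  r4, r6, #34 → r4=0xdd
epilogue: pop r4=0xd3, sp=0xe7
r0 is caller-saved → body value

REG = 0x68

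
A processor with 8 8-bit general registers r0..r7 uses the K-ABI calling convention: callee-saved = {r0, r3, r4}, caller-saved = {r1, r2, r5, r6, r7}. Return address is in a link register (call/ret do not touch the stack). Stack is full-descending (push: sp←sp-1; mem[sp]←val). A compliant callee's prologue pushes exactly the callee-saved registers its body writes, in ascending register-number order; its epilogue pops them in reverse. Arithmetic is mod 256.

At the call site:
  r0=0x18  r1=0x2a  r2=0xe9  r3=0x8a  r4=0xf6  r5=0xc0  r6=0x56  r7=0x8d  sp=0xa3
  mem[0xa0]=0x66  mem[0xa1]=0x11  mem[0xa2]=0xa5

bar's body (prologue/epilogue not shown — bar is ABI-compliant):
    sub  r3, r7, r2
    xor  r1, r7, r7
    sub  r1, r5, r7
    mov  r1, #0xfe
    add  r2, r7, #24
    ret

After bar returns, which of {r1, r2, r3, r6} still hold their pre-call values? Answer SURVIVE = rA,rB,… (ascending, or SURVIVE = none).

SURVIVE = r3,r6

prologue: push r3 → mem[0xa2]=0x8a, sp=0xa2
body[0] sub  r3, r7, r2 → r3=0xa4
body[1] xor  r1, r7, r7 → r1=0x00
body[2] sub  r1, r5, r7 → r1=0x33
body[3] mov  r1, #0xfe → r1=0xfe
body[4] add  r2, r7, #24 → r2=0xa5
epilogue: pop r3=0x8a, sp=0xa3
r1: caller-saved, written=True
r2: caller-saved, written=True
r3: callee-saved, written=True
r6: caller-saved, written=False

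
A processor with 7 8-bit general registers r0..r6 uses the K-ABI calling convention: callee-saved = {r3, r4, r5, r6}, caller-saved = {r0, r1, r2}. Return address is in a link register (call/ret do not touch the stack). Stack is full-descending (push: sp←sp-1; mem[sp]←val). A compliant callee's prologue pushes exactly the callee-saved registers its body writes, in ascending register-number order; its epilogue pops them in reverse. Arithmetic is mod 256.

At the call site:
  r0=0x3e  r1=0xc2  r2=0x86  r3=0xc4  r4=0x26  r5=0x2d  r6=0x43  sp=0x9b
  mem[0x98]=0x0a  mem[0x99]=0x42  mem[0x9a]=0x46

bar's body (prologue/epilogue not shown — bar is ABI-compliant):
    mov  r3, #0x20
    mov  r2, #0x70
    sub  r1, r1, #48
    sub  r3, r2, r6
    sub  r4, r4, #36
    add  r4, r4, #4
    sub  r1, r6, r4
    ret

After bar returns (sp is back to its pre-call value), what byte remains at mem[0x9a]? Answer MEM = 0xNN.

MEM = 0xc4

prologue: push r3 → mem[0x9a]=0xc4, sp=0x9a
prologue: push r4 → mem[0x99]=0x26, sp=0x99
body[0] mov  r3, #0x20 → r3=0x20
body[1] mov  r2, #0x70 → r2=0x70
body[2] sub  r1, r1, #48 → r1=0x92
body[3] sub  r3, r2, r6 → r3=0x2d
body[4] sub  r4, r4, #36 → r4=0x02
body[5] add  r4, r4, #4 → r4=0x06
body[6] sub  r1, r6, r4 → r1=0x3d
epilogue: pop r4=0x26, sp=0x9a
epilogue: pop r3=0xc4, sp=0x9b
prologue pushed ['r3', 'r4'] at ['0x9a', '0x99']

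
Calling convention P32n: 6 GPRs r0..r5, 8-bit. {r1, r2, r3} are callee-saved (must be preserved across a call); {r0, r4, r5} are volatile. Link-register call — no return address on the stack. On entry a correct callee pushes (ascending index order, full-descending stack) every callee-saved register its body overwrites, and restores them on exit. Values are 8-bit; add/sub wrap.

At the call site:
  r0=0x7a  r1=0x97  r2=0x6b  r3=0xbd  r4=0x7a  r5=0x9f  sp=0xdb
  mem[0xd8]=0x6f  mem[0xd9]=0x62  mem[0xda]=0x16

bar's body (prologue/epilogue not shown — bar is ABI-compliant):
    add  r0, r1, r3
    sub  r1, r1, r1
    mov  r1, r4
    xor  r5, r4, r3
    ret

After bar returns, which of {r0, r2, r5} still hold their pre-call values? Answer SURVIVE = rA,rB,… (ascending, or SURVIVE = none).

SURVIVE = r2

prologue: push r1 -> mem[0xda]=0x97, sp=0xda
body[0] add  r0, r1, r3 -> r0=0x54
body[1] sub  r1, r1, r1 -> r1=0x00
body[2] mov  r1, r4 -> r1=0x7a
body[3] xor  r5, r4, r3 -> r5=0xc7
epilogue: pop r1=0x97, sp=0xdb
r0: caller-saved, written=True
r2: callee-saved, written=False
r5: caller-saved, written=True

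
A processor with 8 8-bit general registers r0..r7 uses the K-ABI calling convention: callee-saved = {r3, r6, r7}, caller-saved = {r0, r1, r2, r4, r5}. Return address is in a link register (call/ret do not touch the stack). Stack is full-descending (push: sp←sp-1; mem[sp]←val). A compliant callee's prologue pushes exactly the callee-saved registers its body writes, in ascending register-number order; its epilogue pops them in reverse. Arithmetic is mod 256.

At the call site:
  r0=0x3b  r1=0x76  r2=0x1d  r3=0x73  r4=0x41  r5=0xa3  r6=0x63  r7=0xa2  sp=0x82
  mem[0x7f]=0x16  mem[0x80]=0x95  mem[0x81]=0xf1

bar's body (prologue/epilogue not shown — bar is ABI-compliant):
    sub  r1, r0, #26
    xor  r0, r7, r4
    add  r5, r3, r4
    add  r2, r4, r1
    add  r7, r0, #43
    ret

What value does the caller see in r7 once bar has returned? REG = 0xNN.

prologue: push r7 → mem[0x81]=0xa2, sp=0x81
body[0] sub  r1, r0, #26 → r1=0x21
body[1] xor  r0, r7, r4 → r0=0xe3
body[2] add  r5, r3, r4 → r5=0xb4
body[3] add  r2, r4, r1 → r2=0x62
body[4] add  r7, r0, #43 → r7=0x0e
epilogue: pop r7=0xa2, sp=0x82
r7 is callee-saved → restored

REG = 0xa2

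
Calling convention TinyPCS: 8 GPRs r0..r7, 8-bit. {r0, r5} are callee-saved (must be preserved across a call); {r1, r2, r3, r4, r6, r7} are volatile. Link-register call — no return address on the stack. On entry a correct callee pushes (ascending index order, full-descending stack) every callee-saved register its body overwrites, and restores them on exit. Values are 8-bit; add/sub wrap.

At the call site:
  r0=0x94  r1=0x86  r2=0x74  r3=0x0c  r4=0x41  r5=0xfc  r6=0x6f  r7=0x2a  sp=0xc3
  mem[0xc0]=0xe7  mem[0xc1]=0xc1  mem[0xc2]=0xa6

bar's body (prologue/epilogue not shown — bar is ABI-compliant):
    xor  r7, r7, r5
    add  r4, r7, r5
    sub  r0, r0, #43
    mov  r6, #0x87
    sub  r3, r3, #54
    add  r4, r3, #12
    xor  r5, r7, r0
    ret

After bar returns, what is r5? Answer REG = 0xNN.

prologue: push r0 → mem[0xc2]=0x94, sp=0xc2
prologue: push r5 → mem[0xc1]=0xfc, sp=0xc1
body[0] xor  r7, r7, r5 → r7=0xd6
body[1] add  r4, r7, r5 → r4=0xd2
body[2] sub  r0, r0, #43 → r0=0x69
body[3] mov  r6, #0x87 → r6=0x87
body[4] sub  r3, r3, #54 → r3=0xd6
body[5] add  r4, r3, #12 → r4=0xe2
body[6] xor  r5, r7, r0 → r5=0xbf
epilogue: pop r5=0xfc, sp=0xc2
epilogue: pop r0=0x94, sp=0xc3
r5 is callee-saved → restored

REG = 0xfc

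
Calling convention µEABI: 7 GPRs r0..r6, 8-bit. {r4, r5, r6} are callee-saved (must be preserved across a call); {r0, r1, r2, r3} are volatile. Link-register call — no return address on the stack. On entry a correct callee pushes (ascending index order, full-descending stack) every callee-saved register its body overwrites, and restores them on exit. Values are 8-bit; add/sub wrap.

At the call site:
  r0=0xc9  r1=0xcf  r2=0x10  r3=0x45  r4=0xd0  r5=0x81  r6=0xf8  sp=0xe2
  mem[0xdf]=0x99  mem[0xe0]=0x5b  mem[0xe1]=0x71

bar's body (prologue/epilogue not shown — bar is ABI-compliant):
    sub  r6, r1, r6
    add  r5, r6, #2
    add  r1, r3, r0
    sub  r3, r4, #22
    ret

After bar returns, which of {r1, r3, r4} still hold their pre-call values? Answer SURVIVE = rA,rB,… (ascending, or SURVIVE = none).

prologue: push r5 -> mem[0xe1]=0x81, sp=0xe1
prologue: push r6 -> mem[0xe0]=0xf8, sp=0xe0
body[0] sub  r6, r1, r6 -> r6=0xd7
body[1] add  r5, r6, #2 -> r5=0xd9
body[2] add  r1, r3, r0 -> r1=0x0e
body[3] sub  r3, r4, #22 -> r3=0xba
epilogue: pop r6=0xf8, sp=0xe1
epilogue: pop r5=0x81, sp=0xe2
r1: caller-saved, written=True
r3: caller-saved, written=True
r4: callee-saved, written=False

SURVIVE = r4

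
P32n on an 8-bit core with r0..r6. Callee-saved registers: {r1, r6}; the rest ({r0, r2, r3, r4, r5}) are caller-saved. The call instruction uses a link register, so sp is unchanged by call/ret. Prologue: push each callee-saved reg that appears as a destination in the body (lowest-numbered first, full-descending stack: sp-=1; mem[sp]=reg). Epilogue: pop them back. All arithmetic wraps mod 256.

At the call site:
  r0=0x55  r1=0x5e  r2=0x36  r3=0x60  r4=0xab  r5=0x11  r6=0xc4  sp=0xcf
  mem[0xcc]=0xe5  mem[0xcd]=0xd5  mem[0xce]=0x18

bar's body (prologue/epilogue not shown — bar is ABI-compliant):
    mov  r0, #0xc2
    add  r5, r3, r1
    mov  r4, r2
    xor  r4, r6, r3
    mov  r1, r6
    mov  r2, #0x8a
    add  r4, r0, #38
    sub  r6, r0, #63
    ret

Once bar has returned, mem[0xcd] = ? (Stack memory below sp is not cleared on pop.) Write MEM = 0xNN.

prologue: push r1 -> mem[0xce]=0x5e, sp=0xce
prologue: push r6 -> mem[0xcd]=0xc4, sp=0xcd
body[0] mov  r0, #0xc2 -> r0=0xc2
body[1] add  r5, r3, r1 -> r5=0xbe
body[2] mov  r4, r2 -> r4=0x36
body[3] xor  r4, r6, r3 -> r4=0xa4
body[4] mov  r1, r6 -> r1=0xc4
body[5] mov  r2, #0x8a -> r2=0x8a
body[6] add  r4, r0, #38 -> r4=0xe8
body[7] sub  r6, r0, #63 -> r6=0x83
epilogue: pop r6=0xc4, sp=0xce
epilogue: pop r1=0x5e, sp=0xcf
prologue pushed ['r1', 'r6'] at ['0xce', '0xcd']

MEM = 0xc4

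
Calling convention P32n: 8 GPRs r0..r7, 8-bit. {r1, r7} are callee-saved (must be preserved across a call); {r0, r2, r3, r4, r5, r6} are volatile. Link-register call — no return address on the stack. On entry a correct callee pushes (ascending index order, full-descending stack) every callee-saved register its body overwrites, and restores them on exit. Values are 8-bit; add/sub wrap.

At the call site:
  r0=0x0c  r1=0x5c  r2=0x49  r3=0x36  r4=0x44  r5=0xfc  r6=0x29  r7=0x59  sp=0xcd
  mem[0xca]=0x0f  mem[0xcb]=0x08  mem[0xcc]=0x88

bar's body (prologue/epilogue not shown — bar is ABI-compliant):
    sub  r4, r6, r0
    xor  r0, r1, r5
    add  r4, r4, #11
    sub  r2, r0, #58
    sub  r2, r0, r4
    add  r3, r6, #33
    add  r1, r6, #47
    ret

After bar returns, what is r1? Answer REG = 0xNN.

prologue: push r1 -> mem[0xcc]=0x5c, sp=0xcc
body[0] sub  r4, r6, r0 -> r4=0x1d
body[1] xor  r0, r1, r5 -> r0=0xa0
body[2] add  r4, r4, #11 -> r4=0x28
body[3] sub  r2, r0, #58 -> r2=0x66
body[4] sub  r2, r0, r4 -> r2=0x78
body[5] add  r3, r6, #33 -> r3=0x4a
body[6] add  r1, r6, #47 -> r1=0x58
epilogue: pop r1=0x5c, sp=0xcd
r1 is callee-saved -> restored

REG = 0x5c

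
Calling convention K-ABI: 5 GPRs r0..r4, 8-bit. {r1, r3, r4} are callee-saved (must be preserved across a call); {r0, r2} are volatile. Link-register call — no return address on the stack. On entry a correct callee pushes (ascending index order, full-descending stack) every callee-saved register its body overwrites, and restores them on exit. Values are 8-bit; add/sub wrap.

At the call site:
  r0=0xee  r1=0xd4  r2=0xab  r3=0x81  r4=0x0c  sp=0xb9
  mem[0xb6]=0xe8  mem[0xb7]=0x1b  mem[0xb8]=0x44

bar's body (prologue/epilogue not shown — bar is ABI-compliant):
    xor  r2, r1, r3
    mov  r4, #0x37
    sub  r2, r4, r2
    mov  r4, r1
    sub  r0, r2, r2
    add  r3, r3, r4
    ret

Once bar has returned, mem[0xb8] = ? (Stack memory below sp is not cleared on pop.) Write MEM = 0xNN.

MEM = 0x81

prologue: push r3 -> mem[0xb8]=0x81, sp=0xb8
prologue: push r4 -> mem[0xb7]=0x0c, sp=0xb7
body[0] xor  r2, r1, r3 -> r2=0x55
body[1] mov  r4, #0x37 -> r4=0x37
body[2] sub  r2, r4, r2 -> r2=0xe2
body[3] mov  r4, r1 -> r4=0xd4
body[4] sub  r0, r2, r2 -> r0=0x00
body[5] add  r3, r3, r4 -> r3=0x55
epilogue: pop r4=0x0c, sp=0xb8
epilogue: pop r3=0x81, sp=0xb9
prologue pushed ['r3', 'r4'] at ['0xb8', '0xb7']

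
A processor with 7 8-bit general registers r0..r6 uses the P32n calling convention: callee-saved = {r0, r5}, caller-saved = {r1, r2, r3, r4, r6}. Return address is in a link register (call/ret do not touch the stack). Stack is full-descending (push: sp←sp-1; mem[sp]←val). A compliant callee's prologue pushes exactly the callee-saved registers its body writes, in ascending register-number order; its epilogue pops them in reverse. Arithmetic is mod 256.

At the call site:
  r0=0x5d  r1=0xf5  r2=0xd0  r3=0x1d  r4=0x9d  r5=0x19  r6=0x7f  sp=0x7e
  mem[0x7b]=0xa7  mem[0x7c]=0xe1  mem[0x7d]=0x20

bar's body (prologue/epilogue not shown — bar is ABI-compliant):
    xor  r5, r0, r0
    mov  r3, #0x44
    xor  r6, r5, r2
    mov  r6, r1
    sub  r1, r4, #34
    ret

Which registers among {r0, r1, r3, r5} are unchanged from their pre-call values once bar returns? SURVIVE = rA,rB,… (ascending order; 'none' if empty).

prologue: push r5 → mem[0x7d]=0x19, sp=0x7d
body[0] xor  r5, r0, r0 → r5=0x00
body[1] mov  r3, #0x44 → r3=0x44
body[2] xor  r6, r5, r2 → r6=0xd0
body[3] mov  r6, r1 → r6=0xf5
body[4] sub  r1, r4, #34 → r1=0x7b
epilogue: pop r5=0x19, sp=0x7e
r0: callee-saved, written=False
r1: caller-saved, written=True
r3: caller-saved, written=True
r5: callee-saved, written=True

SURVIVE = r0,r5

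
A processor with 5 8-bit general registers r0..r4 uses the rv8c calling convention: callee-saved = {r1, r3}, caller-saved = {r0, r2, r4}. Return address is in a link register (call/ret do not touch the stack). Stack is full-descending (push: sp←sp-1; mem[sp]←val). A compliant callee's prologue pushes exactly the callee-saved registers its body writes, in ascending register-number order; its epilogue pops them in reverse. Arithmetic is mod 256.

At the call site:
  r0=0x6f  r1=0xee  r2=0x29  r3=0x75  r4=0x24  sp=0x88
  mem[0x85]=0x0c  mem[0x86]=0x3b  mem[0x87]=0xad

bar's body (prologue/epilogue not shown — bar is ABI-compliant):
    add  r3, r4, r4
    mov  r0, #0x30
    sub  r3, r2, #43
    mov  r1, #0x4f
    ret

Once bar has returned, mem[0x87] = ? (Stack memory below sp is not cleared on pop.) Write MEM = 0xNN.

prologue: push r1 → mem[0x87]=0xee, sp=0x87
prologue: push r3 → mem[0x86]=0x75, sp=0x86
body[0] add  r3, r4, r4 → r3=0x48
body[1] mov  r0, #0x30 → r0=0x30
body[2] sub  r3, r2, #43 → r3=0xfe
body[3] mov  r1, #0x4f → r1=0x4f
epilogue: pop r3=0x75, sp=0x87
epilogue: pop r1=0xee, sp=0x88
prologue pushed ['r1', 'r3'] at ['0x87', '0x86']

MEM = 0xee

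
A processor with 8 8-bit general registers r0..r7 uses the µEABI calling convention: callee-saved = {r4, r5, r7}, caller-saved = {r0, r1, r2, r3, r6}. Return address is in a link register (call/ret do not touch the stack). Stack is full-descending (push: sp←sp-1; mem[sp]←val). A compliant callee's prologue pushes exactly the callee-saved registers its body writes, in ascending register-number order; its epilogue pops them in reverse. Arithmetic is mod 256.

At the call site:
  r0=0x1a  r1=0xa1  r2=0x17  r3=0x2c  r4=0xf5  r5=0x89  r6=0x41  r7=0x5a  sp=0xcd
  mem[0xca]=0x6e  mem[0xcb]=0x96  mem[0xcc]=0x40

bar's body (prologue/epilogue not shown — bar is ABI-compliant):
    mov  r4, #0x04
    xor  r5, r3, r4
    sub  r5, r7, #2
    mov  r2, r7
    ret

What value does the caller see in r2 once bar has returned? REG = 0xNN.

prologue: push r4 -> mem[0xcc]=0xf5, sp=0xcc
prologue: push r5 -> mem[0xcb]=0x89, sp=0xcb
body[0] mov  r4, #0x04 -> r4=0x04
body[1] xor  r5, r3, r4 -> r5=0x28
body[2] sub  r5, r7, #2 -> r5=0x58
body[3] mov  r2, r7 -> r2=0x5a
epilogue: pop r5=0x89, sp=0xcc
epilogue: pop r4=0xf5, sp=0xcd
r2 is caller-saved -> body value

REG = 0x5a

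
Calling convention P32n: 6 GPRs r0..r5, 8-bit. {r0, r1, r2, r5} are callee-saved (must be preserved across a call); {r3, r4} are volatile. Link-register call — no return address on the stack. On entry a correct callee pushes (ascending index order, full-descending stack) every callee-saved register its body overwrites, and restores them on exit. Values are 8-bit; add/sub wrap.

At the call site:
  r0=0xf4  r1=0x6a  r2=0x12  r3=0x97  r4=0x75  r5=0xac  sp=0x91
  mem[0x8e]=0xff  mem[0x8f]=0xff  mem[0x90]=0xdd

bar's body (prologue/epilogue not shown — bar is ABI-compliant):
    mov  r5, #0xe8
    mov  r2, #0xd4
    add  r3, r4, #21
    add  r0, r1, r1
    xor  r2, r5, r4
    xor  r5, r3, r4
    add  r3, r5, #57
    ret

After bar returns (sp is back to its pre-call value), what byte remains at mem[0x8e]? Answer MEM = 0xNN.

prologue: push r0 -> mem[0x90]=0xf4, sp=0x90
prologue: push r2 -> mem[0x8f]=0x12, sp=0x8f
prologue: push r5 -> mem[0x8e]=0xac, sp=0x8e
body[0] mov  r5, #0xe8 -> r5=0xe8
body[1] mov  r2, #0xd4 -> r2=0xd4
body[2] add  r3, r4, #21 -> r3=0x8a
body[3] add  r0, r1, r1 -> r0=0xd4
body[4] xor  r2, r5, r4 -> r2=0x9d
body[5] xor  r5, r3, r4 -> r5=0xff
body[6] add  r3, r5, #57 -> r3=0x38
epilogue: pop r5=0xac, sp=0x8f
epilogue: pop r2=0x12, sp=0x90
epilogue: pop r0=0xf4, sp=0x91
prologue pushed ['r0', 'r2', 'r5'] at ['0x90', '0x8f', '0x8e']

MEM = 0xac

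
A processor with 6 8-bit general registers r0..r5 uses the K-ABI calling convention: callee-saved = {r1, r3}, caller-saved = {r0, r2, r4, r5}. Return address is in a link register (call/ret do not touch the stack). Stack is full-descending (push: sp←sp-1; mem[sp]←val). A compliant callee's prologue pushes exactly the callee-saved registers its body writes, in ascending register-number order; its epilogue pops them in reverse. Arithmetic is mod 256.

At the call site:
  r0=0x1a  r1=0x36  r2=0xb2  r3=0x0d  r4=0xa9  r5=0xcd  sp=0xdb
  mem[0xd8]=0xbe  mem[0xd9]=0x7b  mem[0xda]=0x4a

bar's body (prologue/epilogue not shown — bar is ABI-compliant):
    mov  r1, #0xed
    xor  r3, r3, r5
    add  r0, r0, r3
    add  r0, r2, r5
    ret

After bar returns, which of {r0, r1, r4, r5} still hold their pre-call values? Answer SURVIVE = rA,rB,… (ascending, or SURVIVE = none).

prologue: push r1 → mem[0xda]=0x36, sp=0xda
prologue: push r3 → mem[0xd9]=0x0d, sp=0xd9
body[0] mov  r1, #0xed → r1=0xed
body[1] xor  r3, r3, r5 → r3=0xc0
body[2] add  r0, r0, r3 → r0=0xda
body[3] add  r0, r2, r5 → r0=0x7f
epilogue: pop r3=0x0d, sp=0xda
epilogue: pop r1=0x36, sp=0xdb
r0: caller-saved, written=True
r1: callee-saved, written=True
r4: caller-saved, written=False
r5: caller-saved, written=False

SURVIVE = r1,r4,r5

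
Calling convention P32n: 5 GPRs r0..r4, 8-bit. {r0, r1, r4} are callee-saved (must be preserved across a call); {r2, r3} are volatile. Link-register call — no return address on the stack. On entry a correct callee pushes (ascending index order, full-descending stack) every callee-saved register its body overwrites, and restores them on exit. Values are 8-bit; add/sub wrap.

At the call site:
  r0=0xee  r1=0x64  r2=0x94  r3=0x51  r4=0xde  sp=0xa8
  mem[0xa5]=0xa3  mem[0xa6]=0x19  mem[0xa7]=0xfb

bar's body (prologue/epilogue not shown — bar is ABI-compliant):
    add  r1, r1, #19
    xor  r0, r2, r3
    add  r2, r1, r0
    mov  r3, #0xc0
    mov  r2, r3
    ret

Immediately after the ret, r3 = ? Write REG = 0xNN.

REG = 0xc0

prologue: push r0 -> mem[0xa7]=0xee, sp=0xa7
prologue: push r1 -> mem[0xa6]=0x64, sp=0xa6
body[0] add  r1, r1, #19 -> r1=0x77
body[1] xor  r0, r2, r3 -> r0=0xc5
body[2] add  r2, r1, r0 -> r2=0x3c
body[3] mov  r3, #0xc0 -> r3=0xc0
body[4] mov  r2, r3 -> r2=0xc0
epilogue: pop r1=0x64, sp=0xa7
epilogue: pop r0=0xee, sp=0xa8
r3 is caller-saved -> body value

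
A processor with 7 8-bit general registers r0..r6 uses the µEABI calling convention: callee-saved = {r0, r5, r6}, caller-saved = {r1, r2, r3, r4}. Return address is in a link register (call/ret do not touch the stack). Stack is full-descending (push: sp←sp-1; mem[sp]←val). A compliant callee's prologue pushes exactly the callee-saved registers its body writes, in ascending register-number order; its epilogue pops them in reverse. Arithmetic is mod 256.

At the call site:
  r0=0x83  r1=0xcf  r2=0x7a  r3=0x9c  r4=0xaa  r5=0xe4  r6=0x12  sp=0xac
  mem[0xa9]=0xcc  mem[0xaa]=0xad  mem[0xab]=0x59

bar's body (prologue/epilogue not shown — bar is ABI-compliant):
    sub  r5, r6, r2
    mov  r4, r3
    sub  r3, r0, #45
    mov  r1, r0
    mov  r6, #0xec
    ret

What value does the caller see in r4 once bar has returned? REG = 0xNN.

REG = 0x9c

prologue: push r5 -> mem[0xab]=0xe4, sp=0xab
prologue: push r6 -> mem[0xaa]=0x12, sp=0xaa
body[0] sub  r5, r6, r2 -> r5=0x98
body[1] mov  r4, r3 -> r4=0x9c
body[2] sub  r3, r0, #45 -> r3=0x56
body[3] mov  r1, r0 -> r1=0x83
body[4] mov  r6, #0xec -> r6=0xec
epilogue: pop r6=0x12, sp=0xab
epilogue: pop r5=0xe4, sp=0xac
r4 is caller-saved -> body value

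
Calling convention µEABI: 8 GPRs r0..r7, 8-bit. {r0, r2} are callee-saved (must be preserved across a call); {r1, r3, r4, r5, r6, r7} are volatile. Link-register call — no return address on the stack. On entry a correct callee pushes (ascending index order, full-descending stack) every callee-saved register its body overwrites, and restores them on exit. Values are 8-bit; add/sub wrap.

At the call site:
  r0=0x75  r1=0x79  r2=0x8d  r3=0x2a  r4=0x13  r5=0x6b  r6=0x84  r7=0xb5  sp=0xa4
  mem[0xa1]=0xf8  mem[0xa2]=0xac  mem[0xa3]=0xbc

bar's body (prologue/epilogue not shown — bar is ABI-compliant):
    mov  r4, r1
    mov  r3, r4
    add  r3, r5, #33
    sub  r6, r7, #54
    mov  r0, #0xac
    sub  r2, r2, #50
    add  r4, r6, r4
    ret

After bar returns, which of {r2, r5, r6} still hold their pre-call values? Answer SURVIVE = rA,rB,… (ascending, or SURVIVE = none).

prologue: push r0 -> mem[0xa3]=0x75, sp=0xa3
prologue: push r2 -> mem[0xa2]=0x8d, sp=0xa2
body[0] mov  r4, r1 -> r4=0x79
body[1] mov  r3, r4 -> r3=0x79
body[2] add  r3, r5, #33 -> r3=0x8c
body[3] sub  r6, r7, #54 -> r6=0x7f
body[4] mov  r0, #0xac -> r0=0xac
body[5] sub  r2, r2, #50 -> r2=0x5b
body[6] add  r4, r6, r4 -> r4=0xf8
epilogue: pop r2=0x8d, sp=0xa3
epilogue: pop r0=0x75, sp=0xa4
r2: callee-saved, written=True
r5: caller-saved, written=False
r6: caller-saved, written=True

SURVIVE = r2,r5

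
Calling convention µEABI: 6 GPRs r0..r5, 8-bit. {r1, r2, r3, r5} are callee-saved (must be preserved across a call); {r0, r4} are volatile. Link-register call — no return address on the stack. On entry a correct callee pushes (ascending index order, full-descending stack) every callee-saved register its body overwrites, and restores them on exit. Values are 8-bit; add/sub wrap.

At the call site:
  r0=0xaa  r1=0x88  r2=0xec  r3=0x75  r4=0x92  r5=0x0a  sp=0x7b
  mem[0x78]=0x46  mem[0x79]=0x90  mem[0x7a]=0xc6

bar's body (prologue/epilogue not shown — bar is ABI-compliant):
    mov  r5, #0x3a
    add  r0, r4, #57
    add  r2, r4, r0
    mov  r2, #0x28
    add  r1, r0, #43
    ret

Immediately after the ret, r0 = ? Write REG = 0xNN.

REG = 0xcb

prologue: push r1 → mem[0x7a]=0x88, sp=0x7a
prologue: push r2 → mem[0x79]=0xec, sp=0x79
prologue: push r5 → mem[0x78]=0x0a, sp=0x78
body[0] mov  r5, #0x3a → r5=0x3a
body[1] add  r0, r4, #57 → r0=0xcb
body[2] add  r2, r4, r0 → r2=0x5d
body[3] mov  r2, #0x28 → r2=0x28
body[4] add  r1, r0, #43 → r1=0xf6
epilogue: pop r5=0x0a, sp=0x79
epilogue: pop r2=0xec, sp=0x7a
epilogue: pop r1=0x88, sp=0x7b
r0 is caller-saved → body value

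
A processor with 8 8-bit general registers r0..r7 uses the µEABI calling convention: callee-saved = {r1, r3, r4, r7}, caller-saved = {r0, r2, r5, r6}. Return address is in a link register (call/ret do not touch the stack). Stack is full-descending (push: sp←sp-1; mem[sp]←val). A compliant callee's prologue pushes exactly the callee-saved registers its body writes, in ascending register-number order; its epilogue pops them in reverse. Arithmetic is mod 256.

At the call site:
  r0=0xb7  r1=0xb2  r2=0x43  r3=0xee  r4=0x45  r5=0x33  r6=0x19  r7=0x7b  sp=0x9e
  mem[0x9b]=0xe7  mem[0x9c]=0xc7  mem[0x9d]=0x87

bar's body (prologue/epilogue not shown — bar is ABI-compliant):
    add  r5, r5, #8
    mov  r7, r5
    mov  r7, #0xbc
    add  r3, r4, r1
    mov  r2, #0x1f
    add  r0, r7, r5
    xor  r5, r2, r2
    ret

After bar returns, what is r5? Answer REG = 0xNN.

prologue: push r3 → mem[0x9d]=0xee, sp=0x9d
prologue: push r7 → mem[0x9c]=0x7b, sp=0x9c
body[0] add  r5, r5, #8 → r5=0x3b
body[1] mov  r7, r5 → r7=0x3b
body[2] mov  r7, #0xbc → r7=0xbc
body[3] add  r3, r4, r1 → r3=0xf7
body[4] mov  r2, #0x1f → r2=0x1f
body[5] add  r0, r7, r5 → r0=0xf7
body[6] xor  r5, r2, r2 → r5=0x00
epilogue: pop r7=0x7b, sp=0x9d
epilogue: pop r3=0xee, sp=0x9e
r5 is caller-saved → body value

REG = 0x00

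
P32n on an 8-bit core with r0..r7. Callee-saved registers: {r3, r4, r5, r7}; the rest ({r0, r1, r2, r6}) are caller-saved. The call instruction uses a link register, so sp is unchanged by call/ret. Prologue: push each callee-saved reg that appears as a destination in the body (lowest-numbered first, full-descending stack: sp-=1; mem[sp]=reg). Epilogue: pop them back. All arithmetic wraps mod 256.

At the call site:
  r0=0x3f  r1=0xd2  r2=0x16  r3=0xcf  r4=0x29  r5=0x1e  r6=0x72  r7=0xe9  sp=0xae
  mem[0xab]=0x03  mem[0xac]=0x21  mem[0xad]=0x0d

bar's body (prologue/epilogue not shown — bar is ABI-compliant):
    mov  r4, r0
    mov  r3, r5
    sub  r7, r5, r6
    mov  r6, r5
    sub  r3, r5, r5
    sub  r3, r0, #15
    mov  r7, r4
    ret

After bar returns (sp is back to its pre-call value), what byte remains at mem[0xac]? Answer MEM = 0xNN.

MEM = 0x29

prologue: push r3 -> mem[0xad]=0xcf, sp=0xad
prologue: push r4 -> mem[0xac]=0x29, sp=0xac
prologue: push r7 -> mem[0xab]=0xe9, sp=0xab
body[0] mov  r4, r0 -> r4=0x3f
body[1] mov  r3, r5 -> r3=0x1e
body[2] sub  r7, r5, r6 -> r7=0xac
body[3] mov  r6, r5 -> r6=0x1e
body[4] sub  r3, r5, r5 -> r3=0x00
body[5] sub  r3, r0, #15 -> r3=0x30
body[6] mov  r7, r4 -> r7=0x3f
epilogue: pop r7=0xe9, sp=0xac
epilogue: pop r4=0x29, sp=0xad
epilogue: pop r3=0xcf, sp=0xae
prologue pushed ['r3', 'r4', 'r7'] at ['0xad', '0xac', '0xab']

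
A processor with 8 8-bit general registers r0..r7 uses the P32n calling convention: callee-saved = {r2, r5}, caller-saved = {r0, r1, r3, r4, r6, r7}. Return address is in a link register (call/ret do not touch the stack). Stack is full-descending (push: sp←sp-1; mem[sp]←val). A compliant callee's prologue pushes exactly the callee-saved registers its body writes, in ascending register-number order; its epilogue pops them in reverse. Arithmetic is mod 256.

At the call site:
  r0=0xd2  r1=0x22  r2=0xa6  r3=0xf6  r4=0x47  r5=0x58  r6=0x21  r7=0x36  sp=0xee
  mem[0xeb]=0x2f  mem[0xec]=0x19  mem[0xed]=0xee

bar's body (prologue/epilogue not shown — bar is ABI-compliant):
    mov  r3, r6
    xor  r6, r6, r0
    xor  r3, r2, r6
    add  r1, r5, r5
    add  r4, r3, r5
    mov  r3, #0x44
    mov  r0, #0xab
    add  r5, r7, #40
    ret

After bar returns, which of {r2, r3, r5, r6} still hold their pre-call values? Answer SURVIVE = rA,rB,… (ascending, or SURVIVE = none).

prologue: push r5 → mem[0xed]=0x58, sp=0xed
body[0] mov  r3, r6 → r3=0x21
body[1] xor  r6, r6, r0 → r6=0xf3
body[2] xor  r3, r2, r6 → r3=0x55
body[3] add  r1, r5, r5 → r1=0xb0
body[4] add  r4, r3, r5 → r4=0xad
body[5] mov  r3, #0x44 → r3=0x44
body[6] mov  r0, #0xab → r0=0xab
body[7] add  r5, r7, #40 → r5=0x5e
epilogue: pop r5=0x58, sp=0xee
r2: callee-saved, written=False
r3: caller-saved, written=True
r5: callee-saved, written=True
r6: caller-saved, written=True

SURVIVE = r2,r5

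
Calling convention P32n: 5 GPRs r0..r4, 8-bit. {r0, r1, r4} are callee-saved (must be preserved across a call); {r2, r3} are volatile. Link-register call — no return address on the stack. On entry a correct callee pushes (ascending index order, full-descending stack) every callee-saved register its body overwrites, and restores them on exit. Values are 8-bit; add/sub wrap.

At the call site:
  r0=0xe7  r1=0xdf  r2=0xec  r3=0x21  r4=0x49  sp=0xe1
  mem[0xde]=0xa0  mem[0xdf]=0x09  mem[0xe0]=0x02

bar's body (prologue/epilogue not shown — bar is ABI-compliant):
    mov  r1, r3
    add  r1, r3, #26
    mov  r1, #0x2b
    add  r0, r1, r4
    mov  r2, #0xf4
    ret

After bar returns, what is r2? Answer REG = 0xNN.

prologue: push r0 → mem[0xe0]=0xe7, sp=0xe0
prologue: push r1 → mem[0xdf]=0xdf, sp=0xdf
body[0] mov  r1, r3 → r1=0x21
body[1] add  r1, r3, #26 → r1=0x3b
body[2] mov  r1, #0x2b → r1=0x2b
body[3] add  r0, r1, r4 → r0=0x74
body[4] mov  r2, #0xf4 → r2=0xf4
epilogue: pop r1=0xdf, sp=0xe0
epilogue: pop r0=0xe7, sp=0xe1
r2 is caller-saved → body value

REG = 0xf4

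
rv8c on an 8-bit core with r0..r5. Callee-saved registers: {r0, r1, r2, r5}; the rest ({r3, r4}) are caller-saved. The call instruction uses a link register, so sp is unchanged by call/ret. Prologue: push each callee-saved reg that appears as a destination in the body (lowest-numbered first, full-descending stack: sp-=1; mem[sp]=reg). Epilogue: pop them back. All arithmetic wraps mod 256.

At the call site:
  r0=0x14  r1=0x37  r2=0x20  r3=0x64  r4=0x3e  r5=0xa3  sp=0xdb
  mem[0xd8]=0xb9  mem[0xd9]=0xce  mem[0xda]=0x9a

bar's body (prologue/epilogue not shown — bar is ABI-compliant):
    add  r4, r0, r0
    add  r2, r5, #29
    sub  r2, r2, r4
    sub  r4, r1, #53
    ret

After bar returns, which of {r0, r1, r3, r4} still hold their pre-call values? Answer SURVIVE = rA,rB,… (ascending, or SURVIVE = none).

SURVIVE = r0,r1,r3

prologue: push r2 → mem[0xda]=0x20, sp=0xda
body[0] add  r4, r0, r0 → r4=0x28
body[1] add  r2, r5, #29 → r2=0xc0
body[2] sub  r2, r2, r4 → r2=0x98
body[3] sub  r4, r1, #53 → r4=0x02
epilogue: pop r2=0x20, sp=0xdb
r0: callee-saved, written=False
r1: callee-saved, written=False
r3: caller-saved, written=False
r4: caller-saved, written=True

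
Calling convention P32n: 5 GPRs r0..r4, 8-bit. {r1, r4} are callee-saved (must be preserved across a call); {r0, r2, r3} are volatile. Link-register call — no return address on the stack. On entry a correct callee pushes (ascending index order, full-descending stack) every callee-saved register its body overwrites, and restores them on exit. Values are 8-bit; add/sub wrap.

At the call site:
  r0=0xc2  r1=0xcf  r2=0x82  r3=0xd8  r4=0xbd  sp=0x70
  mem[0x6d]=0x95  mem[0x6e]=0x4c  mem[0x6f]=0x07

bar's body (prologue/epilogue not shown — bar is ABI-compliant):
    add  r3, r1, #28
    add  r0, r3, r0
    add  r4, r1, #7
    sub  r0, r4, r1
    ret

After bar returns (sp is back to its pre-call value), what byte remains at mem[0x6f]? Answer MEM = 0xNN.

MEM = 0xbd

prologue: push r4 → mem[0x6f]=0xbd, sp=0x6f
body[0] add  r3, r1, #28 → r3=0xeb
body[1] add  r0, r3, r0 → r0=0xad
body[2] add  r4, r1, #7 → r4=0xd6
body[3] sub  r0, r4, r1 → r0=0x07
epilogue: pop r4=0xbd, sp=0x70
prologue pushed ['r4'] at ['0x6f']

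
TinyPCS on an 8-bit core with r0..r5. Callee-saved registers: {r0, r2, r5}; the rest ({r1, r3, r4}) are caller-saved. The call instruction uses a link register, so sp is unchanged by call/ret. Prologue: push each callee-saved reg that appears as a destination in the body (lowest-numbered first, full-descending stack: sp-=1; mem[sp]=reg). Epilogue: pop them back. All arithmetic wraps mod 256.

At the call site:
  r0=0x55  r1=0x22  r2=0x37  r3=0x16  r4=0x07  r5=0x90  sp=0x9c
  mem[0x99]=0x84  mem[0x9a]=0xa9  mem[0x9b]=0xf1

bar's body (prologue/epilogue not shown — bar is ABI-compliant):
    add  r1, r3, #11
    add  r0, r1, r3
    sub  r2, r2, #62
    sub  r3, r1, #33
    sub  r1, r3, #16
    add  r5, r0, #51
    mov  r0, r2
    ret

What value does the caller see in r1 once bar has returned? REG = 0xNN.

prologue: push r0 → mem[0x9b]=0x55, sp=0x9b
prologue: push r2 → mem[0x9a]=0x37, sp=0x9a
prologue: push r5 → mem[0x99]=0x90, sp=0x99
body[0] add  r1, r3, #11 → r1=0x21
body[1] add  r0, r1, r3 → r0=0x37
body[2] sub  r2, r2, #62 → r2=0xf9
body[3] sub  r3, r1, #33 → r3=0x00
body[4] sub  r1, r3, #16 → r1=0xf0
body[5] add  r5, r0, #51 → r5=0x6a
body[6] mov  r0, r2 → r0=0xf9
epilogue: pop r5=0x90, sp=0x9a
epilogue: pop r2=0x37, sp=0x9b
epilogue: pop r0=0x55, sp=0x9c
r1 is caller-saved → body value

REG = 0xf0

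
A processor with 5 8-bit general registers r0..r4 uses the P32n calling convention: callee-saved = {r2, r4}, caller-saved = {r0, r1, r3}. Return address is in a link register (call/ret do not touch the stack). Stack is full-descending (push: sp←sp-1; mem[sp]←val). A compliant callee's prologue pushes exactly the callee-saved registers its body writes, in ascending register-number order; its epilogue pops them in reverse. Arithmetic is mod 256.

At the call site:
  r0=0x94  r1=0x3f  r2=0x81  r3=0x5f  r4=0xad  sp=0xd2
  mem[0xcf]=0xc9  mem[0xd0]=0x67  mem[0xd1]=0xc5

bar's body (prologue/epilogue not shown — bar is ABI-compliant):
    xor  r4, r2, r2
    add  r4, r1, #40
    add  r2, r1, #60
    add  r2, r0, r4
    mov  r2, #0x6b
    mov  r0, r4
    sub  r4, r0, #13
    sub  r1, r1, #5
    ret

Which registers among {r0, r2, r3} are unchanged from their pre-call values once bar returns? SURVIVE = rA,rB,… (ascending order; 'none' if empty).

SURVIVE = r2,r3

prologue: push r2 → mem[0xd1]=0x81, sp=0xd1
prologue: push r4 → mem[0xd0]=0xad, sp=0xd0
body[0] xor  r4, r2, r2 → r4=0x00
body[1] add  r4, r1, #40 → r4=0x67
body[2] add  r2, r1, #60 → r2=0x7b
body[3] add  r2, r0, r4 → r2=0xfb
body[4] mov  r2, #0x6b → r2=0x6b
body[5] mov  r0, r4 → r0=0x67
body[6] sub  r4, r0, #13 → r4=0x5a
body[7] sub  r1, r1, #5 → r1=0x3a
epilogue: pop r4=0xad, sp=0xd1
epilogue: pop r2=0x81, sp=0xd2
r0: caller-saved, written=True
r2: callee-saved, written=True
r3: caller-saved, written=False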